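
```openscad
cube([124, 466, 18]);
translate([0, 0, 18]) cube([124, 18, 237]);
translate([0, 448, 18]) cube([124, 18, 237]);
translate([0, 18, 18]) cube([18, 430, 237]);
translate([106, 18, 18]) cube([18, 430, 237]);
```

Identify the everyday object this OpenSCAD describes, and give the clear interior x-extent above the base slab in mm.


An open box. The internal width is 88 mm.

A 124×466 base slab with four walls standing on it — an open box. The base is 124 mm wide and the walls are 18 mm thick, so the internal width is 124 − 2 × 18 = 88 mm.


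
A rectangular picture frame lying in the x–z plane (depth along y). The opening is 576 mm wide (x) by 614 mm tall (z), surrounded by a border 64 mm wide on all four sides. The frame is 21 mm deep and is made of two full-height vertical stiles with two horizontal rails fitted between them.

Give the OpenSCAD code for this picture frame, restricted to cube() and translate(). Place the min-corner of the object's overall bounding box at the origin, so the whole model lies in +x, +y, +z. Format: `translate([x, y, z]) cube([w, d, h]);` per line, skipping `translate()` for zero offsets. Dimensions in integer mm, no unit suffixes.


cube([64, 21, 742]);
translate([640, 0, 0]) cube([64, 21, 742]);
translate([64, 0, 0]) cube([576, 21, 64]);
translate([64, 0, 678]) cube([576, 21, 64]);


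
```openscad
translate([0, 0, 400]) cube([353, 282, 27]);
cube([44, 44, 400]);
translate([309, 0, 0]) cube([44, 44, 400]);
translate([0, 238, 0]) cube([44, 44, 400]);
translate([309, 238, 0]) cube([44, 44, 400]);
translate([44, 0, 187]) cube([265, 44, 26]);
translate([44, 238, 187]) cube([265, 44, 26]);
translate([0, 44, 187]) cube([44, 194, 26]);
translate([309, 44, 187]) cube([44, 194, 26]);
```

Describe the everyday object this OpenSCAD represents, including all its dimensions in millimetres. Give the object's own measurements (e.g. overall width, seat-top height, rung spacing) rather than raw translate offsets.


A four-legged stool. The seat is a 353×282×27 mm slab whose top surface is at z = 427 mm; four square legs, each 44×44 mm in cross-section, run from the floor (z = 0) to the underside of the seat, each flush with a corner of the seat. Four stretchers, 44 mm wide and 26 mm tall, connect adjacent legs with their undersides at z = 187 mm, each running between the inner faces of the legs it joins and aligned with the legs' outer faces on the other axis.


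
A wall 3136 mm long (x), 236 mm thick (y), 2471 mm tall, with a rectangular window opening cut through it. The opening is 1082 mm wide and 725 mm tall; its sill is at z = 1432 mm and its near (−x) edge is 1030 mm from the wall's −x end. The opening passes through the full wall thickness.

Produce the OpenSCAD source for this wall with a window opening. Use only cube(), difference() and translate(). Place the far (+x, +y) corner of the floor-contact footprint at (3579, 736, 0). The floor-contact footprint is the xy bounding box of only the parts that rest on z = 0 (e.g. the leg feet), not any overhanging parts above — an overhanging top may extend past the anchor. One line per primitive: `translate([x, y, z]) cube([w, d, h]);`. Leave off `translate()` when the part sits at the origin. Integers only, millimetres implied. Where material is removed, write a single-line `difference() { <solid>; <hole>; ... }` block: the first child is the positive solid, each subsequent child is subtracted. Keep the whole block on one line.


difference() { translate([443, 500, 0]) cube([3136, 236, 2471]); translate([1473, 500, 1432]) cube([1082, 236, 725]); }


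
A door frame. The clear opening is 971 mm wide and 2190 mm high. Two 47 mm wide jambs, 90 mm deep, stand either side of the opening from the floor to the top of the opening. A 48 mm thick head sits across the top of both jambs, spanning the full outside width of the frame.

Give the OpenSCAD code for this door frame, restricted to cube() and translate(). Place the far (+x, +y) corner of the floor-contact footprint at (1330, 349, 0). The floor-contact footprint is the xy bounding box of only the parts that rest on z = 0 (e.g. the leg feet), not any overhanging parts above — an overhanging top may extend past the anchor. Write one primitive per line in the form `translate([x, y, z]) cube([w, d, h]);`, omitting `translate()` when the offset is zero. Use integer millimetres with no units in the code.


translate([265, 259, 0]) cube([47, 90, 2190]);
translate([1283, 259, 0]) cube([47, 90, 2190]);
translate([265, 259, 2190]) cube([1065, 90, 48]);


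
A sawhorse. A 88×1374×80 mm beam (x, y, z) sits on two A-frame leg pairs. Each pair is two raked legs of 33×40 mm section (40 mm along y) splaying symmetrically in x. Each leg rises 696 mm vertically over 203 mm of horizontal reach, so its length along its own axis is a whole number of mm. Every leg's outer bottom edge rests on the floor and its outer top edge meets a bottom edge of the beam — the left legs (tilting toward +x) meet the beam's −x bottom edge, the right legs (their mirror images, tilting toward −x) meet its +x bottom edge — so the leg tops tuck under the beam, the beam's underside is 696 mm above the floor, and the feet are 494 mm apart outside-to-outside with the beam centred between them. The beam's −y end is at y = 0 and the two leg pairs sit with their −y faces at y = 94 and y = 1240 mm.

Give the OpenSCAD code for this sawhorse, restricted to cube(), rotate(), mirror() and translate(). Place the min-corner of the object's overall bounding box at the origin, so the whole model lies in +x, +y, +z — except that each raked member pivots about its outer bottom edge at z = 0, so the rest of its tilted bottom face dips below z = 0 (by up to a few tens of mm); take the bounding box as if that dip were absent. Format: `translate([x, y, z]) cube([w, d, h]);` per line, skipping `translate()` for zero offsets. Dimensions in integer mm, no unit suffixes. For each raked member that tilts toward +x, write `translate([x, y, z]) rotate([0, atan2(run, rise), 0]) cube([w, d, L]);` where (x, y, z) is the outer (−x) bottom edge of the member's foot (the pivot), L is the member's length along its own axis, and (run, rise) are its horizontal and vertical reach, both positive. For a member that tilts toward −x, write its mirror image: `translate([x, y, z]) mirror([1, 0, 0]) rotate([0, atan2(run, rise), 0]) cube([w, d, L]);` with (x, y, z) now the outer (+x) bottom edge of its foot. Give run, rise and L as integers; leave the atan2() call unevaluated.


// leg length = √(203² + 696²) = 725
// right-leg outer foot x = 2·203 + 88 = 494
// beam min-corner = (203, 0, 696)
translate([203, 0, 696]) cube([88, 1374, 80]);
translate([0, 94, 0]) rotate([0, atan2(203, 696), 0]) cube([33, 40, 725]);
translate([494, 94, 0]) mirror([1, 0, 0]) rotate([0, atan2(203, 696), 0]) cube([33, 40, 725]);
translate([0, 1240, 0]) rotate([0, atan2(203, 696), 0]) cube([33, 40, 725]);
translate([494, 1240, 0]) mirror([1, 0, 0]) rotate([0, atan2(203, 696), 0]) cube([33, 40, 725]);


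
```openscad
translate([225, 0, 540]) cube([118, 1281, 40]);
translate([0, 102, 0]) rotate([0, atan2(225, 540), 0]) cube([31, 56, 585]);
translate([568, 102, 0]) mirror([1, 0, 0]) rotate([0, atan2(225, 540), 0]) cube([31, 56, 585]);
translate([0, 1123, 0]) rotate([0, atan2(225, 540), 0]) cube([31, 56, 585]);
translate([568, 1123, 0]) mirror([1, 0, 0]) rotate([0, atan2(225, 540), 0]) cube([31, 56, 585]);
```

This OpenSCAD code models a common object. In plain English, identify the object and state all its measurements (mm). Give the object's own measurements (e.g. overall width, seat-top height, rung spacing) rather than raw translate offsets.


A sawhorse. A 118×1281×40 mm beam (x, y, z) sits on two A-frame leg pairs. Each pair is two raked legs of 31×56 mm section (56 mm along y) splaying symmetrically in x. Each leg rises 540 mm vertically over 225 mm of horizontal reach and is 585 mm long along its own axis. Every leg's outer bottom edge rests on the floor and its outer top edge meets a bottom edge of the beam — the left legs (tilting toward +x) meet the beam's −x bottom edge, the right legs (their mirror images, tilting toward −x) meet its +x bottom edge — so the leg tops tuck under the beam, the beam's underside is 540 mm above the floor, and the feet are 568 mm apart outside-to-outside with the beam centred between them. The two leg pairs are set in 102 mm from either end of the beam.


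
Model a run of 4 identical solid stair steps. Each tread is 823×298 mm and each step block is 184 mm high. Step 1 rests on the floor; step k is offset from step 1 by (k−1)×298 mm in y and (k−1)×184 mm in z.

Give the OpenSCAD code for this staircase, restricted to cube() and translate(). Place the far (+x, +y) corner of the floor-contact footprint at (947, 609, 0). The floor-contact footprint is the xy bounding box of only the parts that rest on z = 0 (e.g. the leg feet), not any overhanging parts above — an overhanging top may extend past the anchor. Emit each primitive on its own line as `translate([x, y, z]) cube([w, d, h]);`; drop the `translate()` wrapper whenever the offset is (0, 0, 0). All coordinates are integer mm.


translate([124, 311, 0]) cube([823, 298, 184]);
translate([124, 609, 184]) cube([823, 298, 184]);
translate([124, 907, 368]) cube([823, 298, 184]);
translate([124, 1205, 552]) cube([823, 298, 184]);


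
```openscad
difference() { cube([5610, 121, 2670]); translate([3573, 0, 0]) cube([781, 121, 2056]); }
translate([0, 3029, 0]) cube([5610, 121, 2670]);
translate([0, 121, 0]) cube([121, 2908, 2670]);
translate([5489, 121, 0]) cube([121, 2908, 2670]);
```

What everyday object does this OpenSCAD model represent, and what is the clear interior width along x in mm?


A single room. The interior width is 5368 mm.

Four walls enclosing a rectangle with a door in the front wall — a room. Outside width 5610 minus two 121 mm walls gives 5368 mm.


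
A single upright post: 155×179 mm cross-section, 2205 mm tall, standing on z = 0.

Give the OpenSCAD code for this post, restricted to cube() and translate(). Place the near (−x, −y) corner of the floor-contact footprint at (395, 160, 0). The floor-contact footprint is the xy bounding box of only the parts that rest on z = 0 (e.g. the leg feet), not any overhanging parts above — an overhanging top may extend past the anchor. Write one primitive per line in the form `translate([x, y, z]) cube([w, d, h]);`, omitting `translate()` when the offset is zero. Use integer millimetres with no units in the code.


translate([395, 160, 0]) cube([155, 179, 2205]);


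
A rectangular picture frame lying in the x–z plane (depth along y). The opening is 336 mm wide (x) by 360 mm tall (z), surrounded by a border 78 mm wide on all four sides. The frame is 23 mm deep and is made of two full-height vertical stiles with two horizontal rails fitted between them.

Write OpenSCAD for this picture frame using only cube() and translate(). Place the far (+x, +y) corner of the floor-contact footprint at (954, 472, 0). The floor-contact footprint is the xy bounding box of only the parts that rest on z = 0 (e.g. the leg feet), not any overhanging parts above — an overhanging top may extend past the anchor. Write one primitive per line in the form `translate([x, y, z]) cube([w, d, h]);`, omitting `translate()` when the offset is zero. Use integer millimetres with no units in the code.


translate([462, 449, 0]) cube([78, 23, 516]);
translate([876, 449, 0]) cube([78, 23, 516]);
translate([540, 449, 0]) cube([336, 23, 78]);
translate([540, 449, 438]) cube([336, 23, 78]);


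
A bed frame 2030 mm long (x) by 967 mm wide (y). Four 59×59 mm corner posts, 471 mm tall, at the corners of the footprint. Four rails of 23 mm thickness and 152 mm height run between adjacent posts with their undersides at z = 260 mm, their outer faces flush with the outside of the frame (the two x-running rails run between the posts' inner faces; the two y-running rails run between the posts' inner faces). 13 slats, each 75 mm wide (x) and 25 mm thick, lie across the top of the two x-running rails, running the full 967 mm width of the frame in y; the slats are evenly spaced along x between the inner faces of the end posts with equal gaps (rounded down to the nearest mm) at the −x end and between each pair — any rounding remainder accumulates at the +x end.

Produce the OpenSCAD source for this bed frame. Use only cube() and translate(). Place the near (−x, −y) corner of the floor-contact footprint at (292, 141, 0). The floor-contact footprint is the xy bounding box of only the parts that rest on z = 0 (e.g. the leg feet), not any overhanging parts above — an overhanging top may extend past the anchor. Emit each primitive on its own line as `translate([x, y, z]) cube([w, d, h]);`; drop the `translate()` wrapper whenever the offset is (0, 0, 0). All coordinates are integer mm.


translate([292, 141, 0]) cube([59, 59, 471]);
translate([292, 1049, 0]) cube([59, 59, 471]);
translate([2263, 141, 0]) cube([59, 59, 471]);
translate([2263, 1049, 0]) cube([59, 59, 471]);
translate([351, 141, 260]) cube([1912, 23, 152]);
translate([351, 1085, 260]) cube([1912, 23, 152]);
translate([292, 200, 260]) cube([23, 849, 152]);
translate([2299, 200, 260]) cube([23, 849, 152]);
translate([417, 141, 412]) cube([75, 967, 25]);
translate([558, 141, 412]) cube([75, 967, 25]);
translate([699, 141, 412]) cube([75, 967, 25]);
translate([840, 141, 412]) cube([75, 967, 25]);
translate([981, 141, 412]) cube([75, 967, 25]);
translate([1122, 141, 412]) cube([75, 967, 25]);
translate([1263, 141, 412]) cube([75, 967, 25]);
translate([1404, 141, 412]) cube([75, 967, 25]);
translate([1545, 141, 412]) cube([75, 967, 25]);
translate([1686, 141, 412]) cube([75, 967, 25]);
translate([1827, 141, 412]) cube([75, 967, 25]);
translate([1968, 141, 412]) cube([75, 967, 25]);
translate([2109, 141, 412]) cube([75, 967, 25]);


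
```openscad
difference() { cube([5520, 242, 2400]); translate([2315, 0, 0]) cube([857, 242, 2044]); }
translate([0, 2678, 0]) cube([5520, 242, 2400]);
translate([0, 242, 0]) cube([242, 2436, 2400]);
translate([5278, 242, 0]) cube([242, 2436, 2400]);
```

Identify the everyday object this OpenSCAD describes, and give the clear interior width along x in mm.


A single room. The interior width is 5036 mm.

Four walls enclosing a rectangle with a door in the front wall — a room. Outside width 5520 minus two 242 mm walls gives 5036 mm.


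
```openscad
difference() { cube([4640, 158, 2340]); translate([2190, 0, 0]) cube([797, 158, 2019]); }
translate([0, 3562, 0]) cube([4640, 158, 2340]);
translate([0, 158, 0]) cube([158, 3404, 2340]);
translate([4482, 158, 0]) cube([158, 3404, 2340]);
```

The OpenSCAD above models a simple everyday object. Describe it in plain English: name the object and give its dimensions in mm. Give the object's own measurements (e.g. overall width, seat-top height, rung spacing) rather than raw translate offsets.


A single room: four walls, each 2340 mm tall and 158 mm thick, enclosing an outside footprint 4640×3720 mm (x × y), no floor or roof. The front and back walls (−y and +y sides) run the full x-width; the side walls fit between their inner faces. A door opening 797 mm wide and 2019 mm tall is cut through the front wall from the floor up, its −x edge 2190 mm from the wall's −x end.


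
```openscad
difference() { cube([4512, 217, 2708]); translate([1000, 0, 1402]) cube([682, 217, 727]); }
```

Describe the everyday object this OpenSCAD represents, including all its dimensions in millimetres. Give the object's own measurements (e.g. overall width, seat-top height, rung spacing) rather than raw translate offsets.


A wall 4512 mm long (x), 217 mm thick (y), 2708 mm tall, with a rectangular window opening cut through it. The opening is 682 mm wide and 727 mm tall; its sill is at z = 1402 mm and its near (−x) edge is 1000 mm from the wall's −x end. The opening passes through the full wall thickness.


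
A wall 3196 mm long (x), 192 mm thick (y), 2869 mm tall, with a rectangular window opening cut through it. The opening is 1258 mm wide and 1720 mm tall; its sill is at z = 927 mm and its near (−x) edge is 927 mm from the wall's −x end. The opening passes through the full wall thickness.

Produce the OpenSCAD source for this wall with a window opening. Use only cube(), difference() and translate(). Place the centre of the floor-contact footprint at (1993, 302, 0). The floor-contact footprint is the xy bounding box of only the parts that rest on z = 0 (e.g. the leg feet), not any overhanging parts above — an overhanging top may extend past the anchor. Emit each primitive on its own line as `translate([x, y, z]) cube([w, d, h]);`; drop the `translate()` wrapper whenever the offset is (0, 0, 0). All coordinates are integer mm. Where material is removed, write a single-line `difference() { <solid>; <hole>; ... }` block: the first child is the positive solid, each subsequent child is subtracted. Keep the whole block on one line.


difference() { translate([395, 206, 0]) cube([3196, 192, 2869]); translate([1322, 206, 927]) cube([1258, 192, 1720]); }


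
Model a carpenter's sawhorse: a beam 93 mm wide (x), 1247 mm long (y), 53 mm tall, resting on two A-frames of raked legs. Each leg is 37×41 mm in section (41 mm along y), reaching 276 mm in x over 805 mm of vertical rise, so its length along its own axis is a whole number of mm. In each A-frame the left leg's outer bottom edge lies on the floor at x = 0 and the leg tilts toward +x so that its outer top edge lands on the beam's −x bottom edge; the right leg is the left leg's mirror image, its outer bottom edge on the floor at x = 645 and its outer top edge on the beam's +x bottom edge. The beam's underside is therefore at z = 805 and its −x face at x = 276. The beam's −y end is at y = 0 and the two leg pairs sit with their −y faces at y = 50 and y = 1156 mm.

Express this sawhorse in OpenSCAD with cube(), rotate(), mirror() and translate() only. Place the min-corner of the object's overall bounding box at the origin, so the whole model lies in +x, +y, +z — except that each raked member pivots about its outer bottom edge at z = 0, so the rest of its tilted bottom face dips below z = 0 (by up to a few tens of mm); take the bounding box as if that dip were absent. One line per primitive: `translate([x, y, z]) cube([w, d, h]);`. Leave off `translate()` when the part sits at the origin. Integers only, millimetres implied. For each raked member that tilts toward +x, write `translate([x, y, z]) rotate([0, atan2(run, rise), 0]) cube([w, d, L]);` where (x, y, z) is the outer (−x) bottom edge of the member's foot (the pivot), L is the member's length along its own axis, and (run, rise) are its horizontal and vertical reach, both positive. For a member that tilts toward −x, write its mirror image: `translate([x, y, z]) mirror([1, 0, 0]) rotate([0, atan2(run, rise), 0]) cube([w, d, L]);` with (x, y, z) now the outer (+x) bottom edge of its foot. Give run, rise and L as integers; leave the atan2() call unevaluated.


// leg length = √(276² + 805²) = 851
// right-leg outer foot x = 2·276 + 93 = 645
// beam min-corner = (276, 0, 805)
translate([276, 0, 805]) cube([93, 1247, 53]);
translate([0, 50, 0]) rotate([0, atan2(276, 805), 0]) cube([37, 41, 851]);
translate([645, 50, 0]) mirror([1, 0, 0]) rotate([0, atan2(276, 805), 0]) cube([37, 41, 851]);
translate([0, 1156, 0]) rotate([0, atan2(276, 805), 0]) cube([37, 41, 851]);
translate([645, 1156, 0]) mirror([1, 0, 0]) rotate([0, atan2(276, 805), 0]) cube([37, 41, 851]);


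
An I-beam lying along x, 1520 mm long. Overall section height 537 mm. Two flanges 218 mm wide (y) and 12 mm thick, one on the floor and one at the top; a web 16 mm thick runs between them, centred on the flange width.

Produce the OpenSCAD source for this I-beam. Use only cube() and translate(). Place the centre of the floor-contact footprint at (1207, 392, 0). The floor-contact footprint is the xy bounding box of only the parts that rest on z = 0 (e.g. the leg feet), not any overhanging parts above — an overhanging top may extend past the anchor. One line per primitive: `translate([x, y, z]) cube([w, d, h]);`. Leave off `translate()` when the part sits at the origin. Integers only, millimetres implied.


translate([447, 283, 0]) cube([1520, 218, 12]);
translate([447, 384, 12]) cube([1520, 16, 513]);
translate([447, 283, 525]) cube([1520, 218, 12]);


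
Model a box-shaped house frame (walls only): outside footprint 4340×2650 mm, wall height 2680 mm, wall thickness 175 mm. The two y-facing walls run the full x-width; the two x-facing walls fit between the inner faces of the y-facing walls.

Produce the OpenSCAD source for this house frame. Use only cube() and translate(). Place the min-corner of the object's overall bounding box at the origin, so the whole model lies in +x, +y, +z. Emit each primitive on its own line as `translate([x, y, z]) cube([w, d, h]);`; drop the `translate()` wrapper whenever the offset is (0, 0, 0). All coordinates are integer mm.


cube([4340, 175, 2680]);
translate([0, 2475, 0]) cube([4340, 175, 2680]);
translate([0, 175, 0]) cube([175, 2300, 2680]);
translate([4165, 175, 0]) cube([175, 2300, 2680]);


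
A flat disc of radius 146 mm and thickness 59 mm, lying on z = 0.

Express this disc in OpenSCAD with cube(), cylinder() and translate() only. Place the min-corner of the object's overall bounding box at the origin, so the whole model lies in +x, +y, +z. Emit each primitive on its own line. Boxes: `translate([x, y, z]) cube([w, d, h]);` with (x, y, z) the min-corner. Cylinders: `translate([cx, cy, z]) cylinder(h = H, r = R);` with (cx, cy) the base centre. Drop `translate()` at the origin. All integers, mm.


translate([146, 146, 0]) cylinder(h = 59, r = 146);


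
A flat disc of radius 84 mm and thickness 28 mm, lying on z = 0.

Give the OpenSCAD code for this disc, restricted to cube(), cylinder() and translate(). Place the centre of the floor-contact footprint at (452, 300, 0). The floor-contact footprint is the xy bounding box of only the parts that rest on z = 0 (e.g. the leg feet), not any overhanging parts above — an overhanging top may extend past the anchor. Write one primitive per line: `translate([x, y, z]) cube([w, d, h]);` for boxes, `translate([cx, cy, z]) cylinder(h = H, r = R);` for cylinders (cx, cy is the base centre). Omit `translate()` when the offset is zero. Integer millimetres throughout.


translate([452, 300, 0]) cylinder(h = 28, r = 84);


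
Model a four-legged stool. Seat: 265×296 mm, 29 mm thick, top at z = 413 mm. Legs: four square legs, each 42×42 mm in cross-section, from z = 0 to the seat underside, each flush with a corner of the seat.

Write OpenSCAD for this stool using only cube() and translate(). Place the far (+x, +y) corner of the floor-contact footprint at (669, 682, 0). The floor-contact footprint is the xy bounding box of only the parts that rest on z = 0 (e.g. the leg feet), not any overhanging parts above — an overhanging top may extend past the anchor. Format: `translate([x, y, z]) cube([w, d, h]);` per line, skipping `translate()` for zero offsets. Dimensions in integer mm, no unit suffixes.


translate([404, 386, 384]) cube([265, 296, 29]);
translate([404, 386, 0]) cube([42, 42, 384]);
translate([627, 386, 0]) cube([42, 42, 384]);
translate([404, 640, 0]) cube([42, 42, 384]);
translate([627, 640, 0]) cube([42, 42, 384]);


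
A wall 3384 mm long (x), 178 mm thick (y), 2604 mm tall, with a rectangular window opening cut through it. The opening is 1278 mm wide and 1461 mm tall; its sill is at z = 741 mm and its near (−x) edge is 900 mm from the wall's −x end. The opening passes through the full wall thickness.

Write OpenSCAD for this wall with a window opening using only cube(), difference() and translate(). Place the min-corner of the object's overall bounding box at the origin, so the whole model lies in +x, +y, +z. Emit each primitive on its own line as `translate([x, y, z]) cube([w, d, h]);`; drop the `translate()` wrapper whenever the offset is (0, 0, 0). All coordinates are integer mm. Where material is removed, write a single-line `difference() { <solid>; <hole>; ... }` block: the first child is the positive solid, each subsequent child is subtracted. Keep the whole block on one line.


difference() { cube([3384, 178, 2604]); translate([900, 0, 741]) cube([1278, 178, 1461]); }


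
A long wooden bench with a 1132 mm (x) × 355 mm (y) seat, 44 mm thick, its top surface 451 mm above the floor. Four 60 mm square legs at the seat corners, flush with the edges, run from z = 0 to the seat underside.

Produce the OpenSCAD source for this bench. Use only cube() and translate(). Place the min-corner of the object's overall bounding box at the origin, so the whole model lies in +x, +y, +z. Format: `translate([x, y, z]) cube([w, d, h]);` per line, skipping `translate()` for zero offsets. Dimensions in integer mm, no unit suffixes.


// leg_h = 451 − 44 = 407
translate([0, 0, 407]) cube([1132, 355, 44]);
cube([60, 60, 407]);
translate([0, 295, 0]) cube([60, 60, 407]);
translate([1072, 0, 0]) cube([60, 60, 407]);
translate([1072, 295, 0]) cube([60, 60, 407]);


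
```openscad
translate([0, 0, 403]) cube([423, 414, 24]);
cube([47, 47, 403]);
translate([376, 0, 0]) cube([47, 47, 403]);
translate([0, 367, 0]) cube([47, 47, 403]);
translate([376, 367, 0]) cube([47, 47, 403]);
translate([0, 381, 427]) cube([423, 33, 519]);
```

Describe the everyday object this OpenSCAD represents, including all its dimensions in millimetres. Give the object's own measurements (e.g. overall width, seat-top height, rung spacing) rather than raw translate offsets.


A chair. The seat is a 423×414×24 mm slab with its top at z = 427 mm, on four 47×47 mm corner legs (flush with the seat edges, standing on z = 0). A flat backrest 33 mm thick, 519 mm tall, spans the full seat width and rises from the seat top along its +y edge, rear face flush with the rear of the seat.


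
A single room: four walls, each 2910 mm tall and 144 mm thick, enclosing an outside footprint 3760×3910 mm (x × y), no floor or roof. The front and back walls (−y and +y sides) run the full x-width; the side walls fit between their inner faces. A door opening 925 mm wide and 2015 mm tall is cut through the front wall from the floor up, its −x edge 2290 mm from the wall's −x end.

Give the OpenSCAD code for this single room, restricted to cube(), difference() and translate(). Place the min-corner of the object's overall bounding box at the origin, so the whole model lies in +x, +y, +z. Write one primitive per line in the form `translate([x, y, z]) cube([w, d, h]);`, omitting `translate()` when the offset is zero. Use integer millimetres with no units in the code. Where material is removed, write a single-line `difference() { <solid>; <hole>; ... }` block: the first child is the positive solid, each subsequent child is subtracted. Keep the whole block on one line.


difference() { cube([3760, 144, 2910]); translate([2290, 0, 0]) cube([925, 144, 2015]); }
translate([0, 3766, 0]) cube([3760, 144, 2910]);
translate([0, 144, 0]) cube([144, 3622, 2910]);
translate([3616, 144, 0]) cube([144, 3622, 2910]);


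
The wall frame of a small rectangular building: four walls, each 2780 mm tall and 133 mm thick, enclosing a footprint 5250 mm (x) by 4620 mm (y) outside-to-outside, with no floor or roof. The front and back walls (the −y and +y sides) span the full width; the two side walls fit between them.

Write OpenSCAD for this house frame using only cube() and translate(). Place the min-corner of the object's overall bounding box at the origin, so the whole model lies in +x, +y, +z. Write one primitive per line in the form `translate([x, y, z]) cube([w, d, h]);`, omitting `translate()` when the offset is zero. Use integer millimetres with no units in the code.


cube([5250, 133, 2780]);
translate([0, 4487, 0]) cube([5250, 133, 2780]);
translate([0, 133, 0]) cube([133, 4354, 2780]);
translate([5117, 133, 0]) cube([133, 4354, 2780]);


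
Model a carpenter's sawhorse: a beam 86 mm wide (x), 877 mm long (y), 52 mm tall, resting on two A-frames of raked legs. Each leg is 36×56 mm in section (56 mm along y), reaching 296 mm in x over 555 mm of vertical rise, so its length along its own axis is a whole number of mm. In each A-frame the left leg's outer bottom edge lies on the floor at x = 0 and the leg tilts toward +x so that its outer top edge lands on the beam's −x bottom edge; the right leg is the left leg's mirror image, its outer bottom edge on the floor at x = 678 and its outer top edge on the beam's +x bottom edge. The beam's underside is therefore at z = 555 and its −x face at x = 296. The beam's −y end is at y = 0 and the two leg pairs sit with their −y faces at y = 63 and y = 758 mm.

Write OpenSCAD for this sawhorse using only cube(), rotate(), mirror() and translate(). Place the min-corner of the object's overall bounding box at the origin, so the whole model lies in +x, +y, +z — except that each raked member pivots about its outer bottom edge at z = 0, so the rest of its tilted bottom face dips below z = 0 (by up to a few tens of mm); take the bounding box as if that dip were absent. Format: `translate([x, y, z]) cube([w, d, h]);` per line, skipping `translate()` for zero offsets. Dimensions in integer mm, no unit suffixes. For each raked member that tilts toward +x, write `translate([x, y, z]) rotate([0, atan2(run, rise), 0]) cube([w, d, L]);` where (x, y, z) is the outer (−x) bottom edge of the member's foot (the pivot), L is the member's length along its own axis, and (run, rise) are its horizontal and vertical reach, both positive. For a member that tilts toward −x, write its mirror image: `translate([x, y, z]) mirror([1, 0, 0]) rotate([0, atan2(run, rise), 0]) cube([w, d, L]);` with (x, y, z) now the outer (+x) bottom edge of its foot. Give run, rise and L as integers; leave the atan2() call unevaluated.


// leg length = √(296² + 555²) = 629
// right-leg outer foot x = 2·296 + 86 = 678
// beam min-corner = (296, 0, 555)
translate([296, 0, 555]) cube([86, 877, 52]);
translate([0, 63, 0]) rotate([0, atan2(296, 555), 0]) cube([36, 56, 629]);
translate([678, 63, 0]) mirror([1, 0, 0]) rotate([0, atan2(296, 555), 0]) cube([36, 56, 629]);
translate([0, 758, 0]) rotate([0, atan2(296, 555), 0]) cube([36, 56, 629]);
translate([678, 758, 0]) mirror([1, 0, 0]) rotate([0, atan2(296, 555), 0]) cube([36, 56, 629]);


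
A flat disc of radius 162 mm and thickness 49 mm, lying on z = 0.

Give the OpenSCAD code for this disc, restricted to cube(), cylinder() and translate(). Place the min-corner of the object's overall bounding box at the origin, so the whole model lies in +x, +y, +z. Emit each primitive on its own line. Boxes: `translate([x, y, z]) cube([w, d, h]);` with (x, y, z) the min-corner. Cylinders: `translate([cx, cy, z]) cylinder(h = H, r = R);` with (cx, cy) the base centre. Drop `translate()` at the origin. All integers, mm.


translate([162, 162, 0]) cylinder(h = 49, r = 162);


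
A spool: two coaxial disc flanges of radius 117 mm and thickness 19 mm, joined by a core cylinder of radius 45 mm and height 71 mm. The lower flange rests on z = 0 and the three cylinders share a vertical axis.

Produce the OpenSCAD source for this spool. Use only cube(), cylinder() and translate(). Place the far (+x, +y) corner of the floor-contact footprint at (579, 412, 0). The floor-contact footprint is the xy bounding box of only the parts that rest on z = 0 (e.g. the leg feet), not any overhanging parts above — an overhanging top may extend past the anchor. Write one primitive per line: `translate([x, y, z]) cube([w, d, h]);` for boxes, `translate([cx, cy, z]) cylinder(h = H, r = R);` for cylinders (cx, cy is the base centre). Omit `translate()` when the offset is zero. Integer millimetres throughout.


translate([462, 295, 0]) cylinder(h = 19, r = 117);
translate([462, 295, 19]) cylinder(h = 71, r = 45);
translate([462, 295, 90]) cylinder(h = 19, r = 117);


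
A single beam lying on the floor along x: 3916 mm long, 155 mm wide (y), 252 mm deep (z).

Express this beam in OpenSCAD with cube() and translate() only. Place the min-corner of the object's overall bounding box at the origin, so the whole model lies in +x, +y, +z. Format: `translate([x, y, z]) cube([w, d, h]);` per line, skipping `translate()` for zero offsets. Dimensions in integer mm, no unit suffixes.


cube([3916, 155, 252]);


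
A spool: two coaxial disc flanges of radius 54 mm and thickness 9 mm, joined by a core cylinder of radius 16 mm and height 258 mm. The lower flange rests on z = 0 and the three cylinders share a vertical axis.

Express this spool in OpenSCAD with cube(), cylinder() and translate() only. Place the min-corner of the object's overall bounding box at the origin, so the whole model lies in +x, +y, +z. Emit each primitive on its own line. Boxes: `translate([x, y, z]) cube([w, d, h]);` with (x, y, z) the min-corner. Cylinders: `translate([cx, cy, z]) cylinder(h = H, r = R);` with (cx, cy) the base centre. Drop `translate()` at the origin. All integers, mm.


translate([54, 54, 0]) cylinder(h = 9, r = 54);
translate([54, 54, 9]) cylinder(h = 258, r = 16);
translate([54, 54, 267]) cylinder(h = 9, r = 54);


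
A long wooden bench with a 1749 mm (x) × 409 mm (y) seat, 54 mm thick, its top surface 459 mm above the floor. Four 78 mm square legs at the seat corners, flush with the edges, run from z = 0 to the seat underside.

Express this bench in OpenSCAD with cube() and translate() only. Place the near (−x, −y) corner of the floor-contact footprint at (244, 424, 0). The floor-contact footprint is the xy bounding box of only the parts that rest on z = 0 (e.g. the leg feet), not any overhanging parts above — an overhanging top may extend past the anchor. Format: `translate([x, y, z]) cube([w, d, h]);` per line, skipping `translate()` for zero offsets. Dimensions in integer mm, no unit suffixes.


translate([244, 424, 405]) cube([1749, 409, 54]);
translate([244, 424, 0]) cube([78, 78, 405]);
translate([244, 755, 0]) cube([78, 78, 405]);
translate([1915, 424, 0]) cube([78, 78, 405]);
translate([1915, 755, 0]) cube([78, 78, 405]);


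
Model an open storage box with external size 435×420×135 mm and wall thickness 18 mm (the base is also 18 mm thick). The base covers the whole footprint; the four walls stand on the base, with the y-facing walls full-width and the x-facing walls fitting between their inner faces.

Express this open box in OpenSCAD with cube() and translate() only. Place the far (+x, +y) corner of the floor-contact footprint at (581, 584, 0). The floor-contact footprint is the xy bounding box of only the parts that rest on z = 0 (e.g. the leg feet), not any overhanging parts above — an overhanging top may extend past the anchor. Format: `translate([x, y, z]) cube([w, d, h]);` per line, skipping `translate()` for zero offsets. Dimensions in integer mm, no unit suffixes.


translate([146, 164, 0]) cube([435, 420, 18]);
translate([146, 164, 18]) cube([435, 18, 117]);
translate([146, 566, 18]) cube([435, 18, 117]);
translate([146, 182, 18]) cube([18, 384, 117]);
translate([563, 182, 18]) cube([18, 384, 117]);


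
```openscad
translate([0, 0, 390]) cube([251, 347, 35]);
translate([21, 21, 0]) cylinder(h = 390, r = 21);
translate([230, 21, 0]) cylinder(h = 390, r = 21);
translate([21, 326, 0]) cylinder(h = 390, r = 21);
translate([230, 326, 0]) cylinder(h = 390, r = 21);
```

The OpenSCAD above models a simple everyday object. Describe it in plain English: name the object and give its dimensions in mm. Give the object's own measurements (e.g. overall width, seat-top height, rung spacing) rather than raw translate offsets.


A four-legged stool. The seat is a 251×347×35 mm slab whose top surface is at z = 425 mm; four round legs, each 42 mm in diameter, run from the floor (z = 0) to the underside of the seat, each leg's axis is inset half a diameter from the nearest pair of seat edges (so the leg's bounding box is flush with the corner).


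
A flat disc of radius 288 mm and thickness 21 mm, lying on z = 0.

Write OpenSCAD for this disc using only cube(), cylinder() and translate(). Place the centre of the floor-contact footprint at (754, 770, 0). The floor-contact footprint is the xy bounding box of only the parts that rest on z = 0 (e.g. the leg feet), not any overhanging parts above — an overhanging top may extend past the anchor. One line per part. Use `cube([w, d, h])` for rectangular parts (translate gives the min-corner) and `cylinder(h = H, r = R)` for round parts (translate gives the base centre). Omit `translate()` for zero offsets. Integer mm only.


translate([754, 770, 0]) cylinder(h = 21, r = 288);


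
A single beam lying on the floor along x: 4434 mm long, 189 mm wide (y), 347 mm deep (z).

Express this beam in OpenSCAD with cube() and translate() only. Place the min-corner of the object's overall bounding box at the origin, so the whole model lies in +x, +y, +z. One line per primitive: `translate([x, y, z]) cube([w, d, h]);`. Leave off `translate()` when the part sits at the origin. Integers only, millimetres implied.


cube([4434, 189, 347]);


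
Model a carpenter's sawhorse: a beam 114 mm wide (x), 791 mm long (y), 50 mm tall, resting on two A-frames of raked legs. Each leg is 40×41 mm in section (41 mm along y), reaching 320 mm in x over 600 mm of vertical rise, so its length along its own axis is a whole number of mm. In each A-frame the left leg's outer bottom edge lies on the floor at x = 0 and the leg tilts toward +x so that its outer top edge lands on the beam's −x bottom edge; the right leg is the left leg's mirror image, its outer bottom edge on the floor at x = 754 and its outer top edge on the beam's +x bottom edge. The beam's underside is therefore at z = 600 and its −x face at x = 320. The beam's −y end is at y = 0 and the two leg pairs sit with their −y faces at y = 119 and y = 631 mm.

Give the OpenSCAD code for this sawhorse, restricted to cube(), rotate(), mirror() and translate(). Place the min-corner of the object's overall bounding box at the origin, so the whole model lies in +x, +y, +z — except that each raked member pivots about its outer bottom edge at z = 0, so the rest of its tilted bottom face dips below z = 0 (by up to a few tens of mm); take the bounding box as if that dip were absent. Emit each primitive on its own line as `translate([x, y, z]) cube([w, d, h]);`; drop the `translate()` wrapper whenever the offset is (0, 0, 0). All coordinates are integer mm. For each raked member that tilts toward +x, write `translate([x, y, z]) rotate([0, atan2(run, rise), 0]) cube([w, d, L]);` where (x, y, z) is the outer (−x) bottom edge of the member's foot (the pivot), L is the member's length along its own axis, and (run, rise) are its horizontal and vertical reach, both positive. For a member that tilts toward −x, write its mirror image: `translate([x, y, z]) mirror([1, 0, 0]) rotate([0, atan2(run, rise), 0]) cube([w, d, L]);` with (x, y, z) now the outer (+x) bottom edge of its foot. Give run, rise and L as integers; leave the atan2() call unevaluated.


translate([320, 0, 600]) cube([114, 791, 50]);
translate([0, 119, 0]) rotate([0, atan2(320, 600), 0]) cube([40, 41, 680]);
translate([754, 119, 0]) mirror([1, 0, 0]) rotate([0, atan2(320, 600), 0]) cube([40, 41, 680]);
translate([0, 631, 0]) rotate([0, atan2(320, 600), 0]) cube([40, 41, 680]);
translate([754, 631, 0]) mirror([1, 0, 0]) rotate([0, atan2(320, 600), 0]) cube([40, 41, 680]);


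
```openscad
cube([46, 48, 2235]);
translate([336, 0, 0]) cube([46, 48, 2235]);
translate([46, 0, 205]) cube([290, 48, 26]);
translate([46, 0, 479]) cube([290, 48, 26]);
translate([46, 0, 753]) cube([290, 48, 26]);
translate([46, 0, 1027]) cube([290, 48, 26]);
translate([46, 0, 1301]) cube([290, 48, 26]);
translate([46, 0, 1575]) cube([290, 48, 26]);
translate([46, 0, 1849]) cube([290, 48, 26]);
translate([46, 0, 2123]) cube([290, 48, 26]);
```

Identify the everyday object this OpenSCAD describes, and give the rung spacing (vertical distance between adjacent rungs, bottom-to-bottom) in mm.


A ladder. The rung spacing is 274 mm.

Two tall 46×48 posts with 8 short bars between them — a ladder. Adjacent rungs sit at z = 205 and z = 479, so the spacing is 479 − 205 = 274 mm.
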